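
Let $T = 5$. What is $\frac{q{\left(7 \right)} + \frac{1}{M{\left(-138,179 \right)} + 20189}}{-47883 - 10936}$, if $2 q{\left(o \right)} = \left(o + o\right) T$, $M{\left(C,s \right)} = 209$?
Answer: $- \frac{713931}{1199789962} \approx -0.00059505$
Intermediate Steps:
$q{\left(o \right)} = 5 o$ ($q{\left(o \right)} = \frac{\left(o + o\right) 5}{2} = \frac{2 o 5}{2} = \frac{10 o}{2} = 5 o$)
$\frac{q{\left(7 \right)} + \frac{1}{M{\left(-138,179 \right)} + 20189}}{-47883 - 10936} = \frac{5 \cdot 7 + \frac{1}{209 + 20189}}{-47883 - 10936} = \frac{35 + \frac{1}{20398}}{-58819} = \left(35 + \frac{1}{20398}\right) \left(- \frac{1}{58819}\right) = \frac{713931}{20398} \left(- \frac{1}{58819}\right) = - \frac{713931}{1199789962}$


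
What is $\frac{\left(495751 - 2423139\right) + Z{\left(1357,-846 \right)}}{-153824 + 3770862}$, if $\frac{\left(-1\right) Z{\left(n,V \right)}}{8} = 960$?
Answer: $- \frac{967534}{1808519} \approx -0.53499$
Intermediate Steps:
$Z{\left(n,V \right)} = -7680$ ($Z{\left(n,V \right)} = \left(-8\right) 960 = -7680$)
$\frac{\left(495751 - 2423139\right) + Z{\left(1357,-846 \right)}}{-153824 + 3770862} = \frac{\left(495751 - 2423139\right) - 7680}{-153824 + 3770862} = \frac{-1927388 - 7680}{3617038} = \left(-1935068\right) \frac{1}{3617038} = - \frac{967534}{1808519}$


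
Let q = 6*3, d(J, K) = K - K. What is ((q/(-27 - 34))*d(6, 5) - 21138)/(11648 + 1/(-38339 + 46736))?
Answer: -177495786/97808257 ≈ -1.8147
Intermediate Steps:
d(J, K) = 0
q = 18
((q/(-27 - 34))*d(6, 5) - 21138)/(11648 + 1/(-38339 + 46736)) = ((18/(-27 - 34))*0 - 21138)/(11648 + 1/(-38339 + 46736)) = ((18/(-61))*0 - 21138)/(11648 + 1/8397) = ((18*(-1/61))*0 - 21138)/(11648 + 1/8397) = (-18/61*0 - 21138)/(97808257/8397) = (0 - 21138)*(8397/97808257) = -21138*8397/97808257 = -177495786/97808257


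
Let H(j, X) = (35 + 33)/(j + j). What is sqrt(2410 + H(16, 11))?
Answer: sqrt(38594)/4 ≈ 49.113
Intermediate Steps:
H(j, X) = 34/j (H(j, X) = 68/((2*j)) = 68*(1/(2*j)) = 34/j)
sqrt(2410 + H(16, 11)) = sqrt(2410 + 34/16) = sqrt(2410 + 34*(1/16)) = sqrt(2410 + 17/8) = sqrt(19297/8) = sqrt(38594)/4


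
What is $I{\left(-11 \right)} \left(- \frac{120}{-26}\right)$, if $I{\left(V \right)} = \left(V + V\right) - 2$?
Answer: $- \frac{1440}{13} \approx -110.77$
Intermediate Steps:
$I{\left(V \right)} = -2 + 2 V$ ($I{\left(V \right)} = 2 V - 2 = -2 + 2 V$)
$I{\left(-11 \right)} \left(- \frac{120}{-26}\right) = \left(-2 + 2 \left(-11\right)\right) \left(- \frac{120}{-26}\right) = \left(-2 - 22\right) \left(\left(-120\right) \left(- \frac{1}{26}\right)\right) = \left(-24\right) \frac{60}{13} = - \frac{1440}{13}$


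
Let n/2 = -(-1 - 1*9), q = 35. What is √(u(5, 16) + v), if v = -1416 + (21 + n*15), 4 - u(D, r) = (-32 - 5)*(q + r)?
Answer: 2*√199 ≈ 28.213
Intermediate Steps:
n = 20 (n = 2*(-(-1 - 1*9)) = 2*(-(-1 - 9)) = 2*(-1*(-10)) = 2*10 = 20)
u(D, r) = 1299 + 37*r (u(D, r) = 4 - (-32 - 5)*(35 + r) = 4 - (-37)*(35 + r) = 4 - (-1295 - 37*r) = 4 + (1295 + 37*r) = 1299 + 37*r)
v = -1095 (v = -1416 + (21 + 20*15) = -1416 + (21 + 300) = -1416 + 321 = -1095)
√(u(5, 16) + v) = √((1299 + 37*16) - 1095) = √((1299 + 592) - 1095) = √(1891 - 1095) = √796 = 2*√199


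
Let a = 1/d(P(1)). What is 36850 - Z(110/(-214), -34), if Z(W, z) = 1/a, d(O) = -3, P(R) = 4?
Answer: 36853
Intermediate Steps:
a = -1/3 (a = 1/(-3) = -1/3 ≈ -0.33333)
Z(W, z) = -3 (Z(W, z) = 1/(-1/3) = -3)
36850 - Z(110/(-214), -34) = 36850 - 1*(-3) = 36850 + 3 = 36853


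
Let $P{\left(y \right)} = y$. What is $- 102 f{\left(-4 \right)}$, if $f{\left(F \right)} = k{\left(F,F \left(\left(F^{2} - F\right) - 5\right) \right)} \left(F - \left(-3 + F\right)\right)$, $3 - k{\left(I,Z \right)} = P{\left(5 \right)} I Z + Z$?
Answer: $347922$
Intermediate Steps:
$k{\left(I,Z \right)} = 3 - Z - 5 I Z$ ($k{\left(I,Z \right)} = 3 - \left(5 I Z + Z\right) = 3 - \left(Z + 5 I Z\right) = 3 - Z - 5 I Z$)
$f{\left(F \right)} = 9 - 15 F^{2} \left(-5 + F^{2} - F\right) - 3 F \left(-5 + F^{2} - F\right)$ ($f{\left(F \right)} = \left(3 - F \left(\left(F^{2} - F\right) - 5\right) - 5 F F \left(\left(F^{2} - F\right) - 5\right)\right) \left(F - \left(-3 + F\right)\right) = \left(3 - F \left(-5 + F^{2} - F\right) - 5 F F \left(-5 + F^{2} - F\right)\right) 3 = \left(3 - F \left(-5 + F^{2} - F\right) - 5 F^{2} \left(-5 + F^{2} - F\right)\right) 3 = 9 - 15 F^{2} \left(-5 + F^{2} - F\right) - 3 F \left(-5 + F^{2} - F\right)$)
$- 102 f{\left(-4 \right)} = - 102 \left(9 - 15 \left(-4\right)^{4} + 12 \left(-4\right)^{3} + 15 \left(-4\right) + 78 \left(-4\right)^{2}\right) = - 102 \left(9 - 3840 + 12 \left(-64\right) - 60 + 78 \cdot 16\right) = - 102 \left(9 - 3840 - 768 - 60 + 1248\right) = \left(-102\right) \left(-3411\right) = 347922$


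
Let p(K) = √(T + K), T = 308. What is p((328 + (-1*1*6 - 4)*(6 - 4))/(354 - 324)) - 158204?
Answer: -158204 + √71610/15 ≈ -1.5819e+5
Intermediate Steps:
p(K) = √(308 + K)
p((328 + (-1*1*6 - 4)*(6 - 4))/(354 - 324)) - 158204 = √(308 + (328 + (-1*1*6 - 4)*(6 - 4))/(354 - 324)) - 158204 = √(308 + (328 + (-1*6 - 4)*2)/30) - 158204 = √(308 + (328 + (-6 - 4)*2)*(1/30)) - 158204 = √(308 + (328 - 10*2)*(1/30)) - 158204 = √(308 + (328 - 20)*(1/30)) - 158204 = √(308 + 308*(1/30)) - 158204 = √(308 + 154/15) - 158204 = √(4774/15) - 158204 = √71610/15 - 158204 = -158204 + √71610/15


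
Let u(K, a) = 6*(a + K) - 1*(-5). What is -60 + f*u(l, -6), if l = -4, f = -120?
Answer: 6540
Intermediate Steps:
u(K, a) = 5 + 6*K + 6*a (u(K, a) = 6*(K + a) + 5 = (6*K + 6*a) + 5 = 5 + 6*K + 6*a)
-60 + f*u(l, -6) = -60 - 120*(5 + 6*(-4) + 6*(-6)) = -60 - 120*(5 - 24 - 36) = -60 - 120*(-55) = -60 + 6600 = 6540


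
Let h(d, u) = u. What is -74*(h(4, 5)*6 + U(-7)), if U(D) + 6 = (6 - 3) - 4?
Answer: -1702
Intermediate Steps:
U(D) = -7 (U(D) = -6 + ((6 - 3) - 4) = -6 + (3 - 4) = -6 - 1 = -7)
-74*(h(4, 5)*6 + U(-7)) = -74*(5*6 - 7) = -74*(30 - 7) = -74*23 = -1702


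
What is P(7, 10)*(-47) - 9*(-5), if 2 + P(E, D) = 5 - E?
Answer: 233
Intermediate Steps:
P(E, D) = 3 - E (P(E, D) = -2 + (5 - E) = 3 - E)
P(7, 10)*(-47) - 9*(-5) = (3 - 1*7)*(-47) - 9*(-5) = (3 - 7)*(-47) + 45 = -4*(-47) + 45 = 188 + 45 = 233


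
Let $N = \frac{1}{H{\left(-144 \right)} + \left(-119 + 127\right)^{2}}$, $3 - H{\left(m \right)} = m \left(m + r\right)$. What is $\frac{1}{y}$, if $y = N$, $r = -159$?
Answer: $-43565$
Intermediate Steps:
$H{\left(m \right)} = 3 - m \left(-159 + m\right)$ ($H{\left(m \right)} = 3 - m \left(m - 159\right) = 3 - m \left(-159 + m\right)$)
$N = - \frac{1}{43565}$ ($N = \frac{1}{\left(3 - \left(-144\right)^{2} + 159 \left(-144\right)\right) + \left(-119 + 127\right)^{2}} = \frac{1}{\left(3 - 20736 - 22896\right) + 8^{2}} = \frac{1}{\left(3 - 20736 - 22896\right) + 64} = \frac{1}{-43629 + 64} = \frac{1}{-43565} = - \frac{1}{43565} \approx -2.2954 \cdot 10^{-5}$)
$y = - \frac{1}{43565} \approx -2.2954 \cdot 10^{-5}$
$\frac{1}{y} = \frac{1}{- \frac{1}{43565}} = -43565$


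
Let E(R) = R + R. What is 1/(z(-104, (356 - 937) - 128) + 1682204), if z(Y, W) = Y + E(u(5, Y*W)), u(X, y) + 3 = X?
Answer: 1/1682104 ≈ 5.9449e-7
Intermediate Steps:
u(X, y) = -3 + X
E(R) = 2*R
z(Y, W) = 4 + Y (z(Y, W) = Y + 2*(-3 + 5) = Y + 2*2 = Y + 4 = 4 + Y)
1/(z(-104, (356 - 937) - 128) + 1682204) = 1/((4 - 104) + 1682204) = 1/(-100 + 1682204) = 1/1682104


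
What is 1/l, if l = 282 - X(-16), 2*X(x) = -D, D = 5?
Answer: 2/569 ≈ 0.0035149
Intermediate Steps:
X(x) = -5/2 (X(x) = (-1*5)/2 = (1/2)*(-5) = -5/2)
l = 569/2 (l = 282 - 1*(-5/2) = 282 + 5/2 = 569/2 ≈ 284.50)
1/l = 1/(569/2) = 2/569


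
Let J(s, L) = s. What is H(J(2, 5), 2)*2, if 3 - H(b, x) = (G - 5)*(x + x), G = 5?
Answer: 6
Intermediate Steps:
H(b, x) = 3 (H(b, x) = 3 - (5 - 5)*(x + x) = 3 - 0*2*x = 3 - 1*0 = 3 + 0 = 3)
H(J(2, 5), 2)*2 = 3*2 = 6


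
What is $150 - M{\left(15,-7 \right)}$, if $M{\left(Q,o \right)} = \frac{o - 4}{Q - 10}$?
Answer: $\frac{761}{5} \approx 152.2$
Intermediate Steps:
$M{\left(Q,o \right)} = \frac{-4 + o}{-10 + Q}$
$150 - M{\left(15,-7 \right)} = 150 - \frac{-4 - 7}{-10 + 15} = 150 - \frac{1}{5} \left(-11\right) = 150 - - \frac{11}{5} = 150 + \frac{11}{5} = \frac{761}{5}$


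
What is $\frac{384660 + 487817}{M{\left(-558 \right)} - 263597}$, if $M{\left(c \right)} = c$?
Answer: $- \frac{872477}{264155} \approx -3.3029$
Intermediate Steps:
$\frac{384660 + 487817}{M{\left(-558 \right)} - 263597} = \frac{384660 + 487817}{-558 - 263597} = \frac{872477}{-264155} = 872477 \left(- \frac{1}{264155}\right) = - \frac{872477}{264155}$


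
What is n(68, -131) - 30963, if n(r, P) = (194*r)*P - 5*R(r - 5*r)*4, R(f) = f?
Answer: -1753675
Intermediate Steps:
n(r, P) = 80*r + 194*P*r (n(r, P) = (194*r)*P - 5*(r - 5*r)*4 = 194*P*r - (-20)*r*4 = 194*P*r + (20*r)*4 = 194*P*r + 80*r = 80*r + 194*P*r)
n(68, -131) - 30963 = 2*68*(40 + 97*(-131)) - 30963 = 2*68*(40 - 12707) - 30963 = 2*68*(-12667) - 30963 = -1722712 - 30963 = -1753675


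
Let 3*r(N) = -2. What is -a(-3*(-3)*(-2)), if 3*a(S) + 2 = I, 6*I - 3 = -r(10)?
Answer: 25/54 ≈ 0.46296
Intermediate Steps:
r(N) = -⅔ (r(N) = (⅓)*(-2) = -⅔)
I = 11/18 (I = ½ + (-1*(-⅔))/6 = ½ + (⅙)*(⅔) = ½ + ⅑ = 11/18 ≈ 0.61111)
a(S) = -25/54 (a(S) = -⅔ + (⅓)*(11/18) = -⅔ + 11/54 = -25/54)
-a(-3*(-3)*(-2)) = -1*(-25/54) = 25/54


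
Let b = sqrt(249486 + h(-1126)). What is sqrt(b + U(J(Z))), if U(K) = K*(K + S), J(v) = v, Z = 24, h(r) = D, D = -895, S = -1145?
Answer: sqrt(-26904 + sqrt(248591)) ≈ 162.5*I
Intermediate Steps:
h(r) = -895
b = sqrt(248591) (b = sqrt(249486 - 895) = sqrt(248591) ≈ 498.59)
U(K) = K*(-1145 + K) (U(K) = K*(K - 1145) = K*(-1145 + K))
sqrt(b + U(J(Z))) = sqrt(sqrt(248591) + 24*(-1145 + 24)) = sqrt(sqrt(248591) + 24*(-1121)) = sqrt(sqrt(248591) - 26904) = sqrt(-26904 + sqrt(248591))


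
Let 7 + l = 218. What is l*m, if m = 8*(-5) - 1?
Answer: -8651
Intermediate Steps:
l = 211 (l = -7 + 218 = 211)
m = -41 (m = -40 - 1 = -41)
l*m = 211*(-41) = -8651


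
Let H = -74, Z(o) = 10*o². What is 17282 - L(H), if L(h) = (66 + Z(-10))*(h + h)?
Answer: 175050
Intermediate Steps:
L(h) = 2132*h (L(h) = (66 + 10*(-10)²)*(h + h) = (66 + 10*100)*(2*h) = (66 + 1000)*(2*h) = 1066*(2*h) = 2132*h)
17282 - L(H) = 17282 - 2132*(-74) = 17282 - 1*(-157768) = 17282 + 157768 = 175050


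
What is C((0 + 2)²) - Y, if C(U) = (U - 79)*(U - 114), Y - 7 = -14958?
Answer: 23201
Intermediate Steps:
Y = -14951 (Y = 7 - 14958 = -14951)
C(U) = (-114 + U)*(-79 + U) (C(U) = (-79 + U)*(-114 + U) = (-114 + U)*(-79 + U))
C((0 + 2)²) - Y = (9006 + ((0 + 2)²)² - 193*(0 + 2)²) - 1*(-14951) = (9006 + (2²)² - 193*2²) + 14951 = (9006 + 4² - 193*4) + 14951 = (9006 + 16 - 772) + 14951 = 8250 + 14951 = 23201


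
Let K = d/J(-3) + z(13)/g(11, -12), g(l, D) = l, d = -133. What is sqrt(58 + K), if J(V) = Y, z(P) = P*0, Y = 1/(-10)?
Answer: 2*sqrt(347) ≈ 37.256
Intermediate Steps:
Y = -1/10 ≈ -0.10000
z(P) = 0
J(V) = -1/10
K = 1330 (K = -133/(-1/10) + 0/11 = -133*(-10) + 0*(1/11) = 1330 + 0 = 1330)
sqrt(58 + K) = sqrt(58 + 1330) = sqrt(1388) = 2*sqrt(347)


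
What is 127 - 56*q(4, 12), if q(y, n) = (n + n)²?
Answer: -32129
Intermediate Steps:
q(y, n) = 4*n² (q(y, n) = (2*n)² = 4*n²)
127 - 56*q(4, 12) = 127 - 224*12² = 127 - 224*144 = 127 - 56*576 = 127 - 32256 = -32129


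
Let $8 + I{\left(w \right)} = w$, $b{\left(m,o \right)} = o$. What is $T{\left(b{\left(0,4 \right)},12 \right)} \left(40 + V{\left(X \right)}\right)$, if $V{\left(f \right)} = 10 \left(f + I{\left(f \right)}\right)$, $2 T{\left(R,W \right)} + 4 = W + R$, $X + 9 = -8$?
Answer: $-2280$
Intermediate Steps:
$X = -17$ ($X = -9 - 8 = -17$)
$T{\left(R,W \right)} = -2 + \frac{R}{2} + \frac{W}{2}$ ($T{\left(R,W \right)} = -2 + \frac{W + R}{2} = -2 + \frac{R + W}{2} = -2 + \left(\frac{R}{2} + \frac{W}{2}\right) = -2 + \frac{R}{2} + \frac{W}{2}$)
$I{\left(w \right)} = -8 + w$
$V{\left(f \right)} = -80 + 20 f$ ($V{\left(f \right)} = 10 \left(f + \left(-8 + f\right)\right) = 10 \left(-8 + 2 f\right) = -80 + 20 f$)
$T{\left(b{\left(0,4 \right)},12 \right)} \left(40 + V{\left(X \right)}\right) = \left(-2 + \frac{1}{2} \cdot 4 + \frac{1}{2} \cdot 12\right) \left(40 + \left(-80 + 20 \left(-17\right)\right)\right) = \left(-2 + 2 + 6\right) \left(40 - 420\right) = 6 \left(40 - 420\right) = 6 \left(-380\right) = -2280$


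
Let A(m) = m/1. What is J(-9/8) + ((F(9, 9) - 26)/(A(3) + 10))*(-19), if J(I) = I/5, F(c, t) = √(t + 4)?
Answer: 1511/40 - 19*√13/13 ≈ 32.505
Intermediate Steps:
A(m) = m (A(m) = m*1 = m)
F(c, t) = √(4 + t)
J(I) = I/5 (J(I) = I*(⅕) = I/5)
J(-9/8) + ((F(9, 9) - 26)/(A(3) + 10))*(-19) = (-9/8)/5 + ((√(4 + 9) - 26)/(3 + 10))*(-19) = (-9*⅛)/5 + ((√13 - 26)/13)*(-19) = (⅕)*(-9/8) + ((-26 + √13)*(1/13))*(-19) = -9/40 + (-2 + √13/13)*(-19) = -9/40 + (38 - 19*√13/13) = 1511/40 - 19*√13/13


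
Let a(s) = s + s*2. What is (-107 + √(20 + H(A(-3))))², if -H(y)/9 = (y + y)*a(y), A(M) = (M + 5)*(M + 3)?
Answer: 11469 - 428*√5 ≈ 10512.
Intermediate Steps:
A(M) = (3 + M)*(5 + M) (A(M) = (5 + M)*(3 + M) = (3 + M)*(5 + M))
a(s) = 3*s (a(s) = s + 2*s = 3*s)
H(y) = -54*y² (H(y) = -9*(y + y)*3*y = -9*2*y*3*y = -54*y²)
(-107 + √(20 + H(A(-3))))² = (-107 + √(20 - 54*(15 + (-3)² + 8*(-3))²))² = (-107 + √(20 - 54*(15 + 9 - 24)²))² = (-107 + √(20 - 54*0²))² = (-107 + √(20 - 54*0))² = (-107 + √(20 + 0))² = (-107 + √20)² = (-107 + 2*√5)²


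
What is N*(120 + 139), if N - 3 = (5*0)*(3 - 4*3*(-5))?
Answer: 777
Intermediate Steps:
N = 3 (N = 3 + (5*0)*(3 - 4*3*(-5)) = 3 + 0*(3 - 12*(-5)) = 3 + 0*(3 + 60) = 3 + 0*63 = 3 + 0 = 3)
N*(120 + 139) = 3*(120 + 139) = 3*259 = 777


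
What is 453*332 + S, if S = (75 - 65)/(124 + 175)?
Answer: 44968414/299 ≈ 1.5040e+5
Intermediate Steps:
S = 10/299 ≈ 0.033445
453*332 + S = 453*332 + 10/299 = 150396 + 10/299 = 44968414/299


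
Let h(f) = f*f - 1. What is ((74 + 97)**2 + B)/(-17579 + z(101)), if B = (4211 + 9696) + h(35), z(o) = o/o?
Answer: -22186/8789 ≈ -2.5243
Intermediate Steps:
z(o) = 1
h(f) = -1 + f**2 (h(f) = f**2 - 1 = -1 + f**2)
B = 15131 (B = (4211 + 9696) + (-1 + 35**2) = 13907 + (-1 + 1225) = 13907 + 1224 = 15131)
((74 + 97)**2 + B)/(-17579 + z(101)) = ((74 + 97)**2 + 15131)/(-17579 + 1) = (171**2 + 15131)/(-17578) = (29241 + 15131)*(-1/17578) = 44372*(-1/17578) = -22186/8789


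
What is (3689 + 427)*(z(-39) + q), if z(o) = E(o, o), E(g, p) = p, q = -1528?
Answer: -6449772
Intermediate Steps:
z(o) = o
(3689 + 427)*(z(-39) + q) = (3689 + 427)*(-39 - 1528) = 4116*(-1567) = -6449772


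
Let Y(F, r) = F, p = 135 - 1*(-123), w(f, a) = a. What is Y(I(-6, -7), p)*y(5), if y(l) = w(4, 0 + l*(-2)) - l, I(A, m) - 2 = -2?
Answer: 0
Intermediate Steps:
I(A, m) = 0 (I(A, m) = 2 - 2 = 0)
p = 258 (p = 135 + 123 = 258)
y(l) = -3*l (y(l) = (0 + l*(-2)) - l = (0 - 2*l) - l = -2*l - l = -3*l)
Y(I(-6, -7), p)*y(5) = 0*(-3*5) = 0*(-15) = 0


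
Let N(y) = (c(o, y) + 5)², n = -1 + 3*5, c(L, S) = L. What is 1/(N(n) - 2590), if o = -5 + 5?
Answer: -1/2565 ≈ -0.00038986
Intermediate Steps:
o = 0
n = 14 (n = -1 + 15 = 14)
N(y) = 25 (N(y) = (0 + 5)² = 5² = 25)
1/(N(n) - 2590) = 1/(25 - 2590) = 1/(-2565) = -1/2565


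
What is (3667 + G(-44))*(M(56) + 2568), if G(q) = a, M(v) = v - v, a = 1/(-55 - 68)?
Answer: 386090240/41 ≈ 9.4168e+6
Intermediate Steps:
a = -1/123 (a = 1/(-123) = -1/123 ≈ -0.0081301)
M(v) = 0
G(q) = -1/123
(3667 + G(-44))*(M(56) + 2568) = (3667 - 1/123)*(0 + 2568) = (451040/123)*2568 = 386090240/41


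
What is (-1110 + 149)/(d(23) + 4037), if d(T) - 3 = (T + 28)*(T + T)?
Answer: -31/206 ≈ -0.15049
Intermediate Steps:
d(T) = 3 + 2*T*(28 + T) (d(T) = 3 + (T + 28)*(T + T) = 3 + (28 + T)*(2*T) = 3 + 2*T*(28 + T))
(-1110 + 149)/(d(23) + 4037) = (-1110 + 149)/((3 + 2*23² + 56*23) + 4037) = -961/((3 + 2*529 + 1288) + 4037) = -961/((3 + 1058 + 1288) + 4037) = -961/(2349 + 4037) = -961/6386 = -961*1/6386 = -31/206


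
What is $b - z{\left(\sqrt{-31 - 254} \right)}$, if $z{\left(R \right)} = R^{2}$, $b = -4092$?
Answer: $-3807$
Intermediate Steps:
$b - z{\left(\sqrt{-31 - 254} \right)} = -4092 - \left(\sqrt{-31 - 254}\right)^{2} = -4092 - \left(\sqrt{-285}\right)^{2} = -4092 - \left(i \sqrt{285}\right)^{2} = -4092 - -285 = -4092 + 285 = -3807$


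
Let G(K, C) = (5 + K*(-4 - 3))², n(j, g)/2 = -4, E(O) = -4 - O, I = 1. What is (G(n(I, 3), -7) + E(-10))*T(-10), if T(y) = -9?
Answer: -33543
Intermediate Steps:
n(j, g) = -8 (n(j, g) = 2*(-4) = -8)
G(K, C) = (5 - 7*K)² (G(K, C) = (5 + K*(-7))² = (5 - 7*K)²)
(G(n(I, 3), -7) + E(-10))*T(-10) = ((-5 + 7*(-8))² + (-4 - 1*(-10)))*(-9) = ((-5 - 56)² + (-4 + 10))*(-9) = ((-61)² + 6)*(-9) = (3721 + 6)*(-9) = 3727*(-9) = -33543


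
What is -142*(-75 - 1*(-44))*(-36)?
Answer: -158472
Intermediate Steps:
-142*(-75 - 1*(-44))*(-36) = -142*(-75 + 44)*(-36) = -142*(-31)*(-36) = 4402*(-36) = -158472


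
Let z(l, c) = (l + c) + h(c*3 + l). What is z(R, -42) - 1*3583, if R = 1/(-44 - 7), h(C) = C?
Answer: -191303/51 ≈ -3751.0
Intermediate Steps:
R = -1/51 (R = 1/(-51) = -1/51 ≈ -0.019608)
z(l, c) = 2*l + 4*c (z(l, c) = (l + c) + (c*3 + l) = (c + l) + (3*c + l) = (c + l) + (l + 3*c) = 2*l + 4*c)
z(R, -42) - 1*3583 = (2*(-1/51) + 4*(-42)) - 1*3583 = (-2/51 - 168) - 3583 = -8570/51 - 3583 = -191303/51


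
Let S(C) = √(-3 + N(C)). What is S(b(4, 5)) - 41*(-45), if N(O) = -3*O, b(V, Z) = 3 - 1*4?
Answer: 1845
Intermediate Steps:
b(V, Z) = -1 (b(V, Z) = 3 - 4 = -1)
S(C) = √(-3 - 3*C)
S(b(4, 5)) - 41*(-45) = √(-3 - 3*(-1)) - 41*(-45) = √(-3 + 3) + 1845 = √0 + 1845 = 0 + 1845 = 1845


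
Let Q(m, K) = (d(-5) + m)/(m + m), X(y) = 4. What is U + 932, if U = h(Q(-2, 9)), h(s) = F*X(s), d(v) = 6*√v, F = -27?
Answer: 824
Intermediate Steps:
Q(m, K) = (m + 6*I*√5)/(2*m) (Q(m, K) = (6*√(-5) + m)/(m + m) = (6*(I*√5) + m)/((2*m)) = (6*I*√5 + m)*(1/(2*m)) = (m + 6*I*√5)*(1/(2*m)) = (m + 6*I*√5)/(2*m))
h(s) = -108 (h(s) = -27*4 = -108)
U = -108
U + 932 = -108 + 932 = 824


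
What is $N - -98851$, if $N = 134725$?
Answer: $233576$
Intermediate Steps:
$N - -98851 = 134725 - -98851 = 134725 + 98851 = 233576$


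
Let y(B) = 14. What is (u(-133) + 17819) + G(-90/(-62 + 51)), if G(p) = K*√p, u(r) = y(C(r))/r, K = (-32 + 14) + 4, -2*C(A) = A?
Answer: 338559/19 - 42*√110/11 ≈ 17779.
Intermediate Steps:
C(A) = -A/2
K = -14 (K = -18 + 4 = -14)
u(r) = 14/r
G(p) = -14*√p
(u(-133) + 17819) + G(-90/(-62 + 51)) = (14/(-133) + 17819) - 14*3*√10*√(-1/(-62 + 51)) = (14*(-1/133) + 17819) - 14*3*√10*√(-1/(-11)) = (-2/19 + 17819) - 14*3*√110/11 = 338559/19 - 42*√110/11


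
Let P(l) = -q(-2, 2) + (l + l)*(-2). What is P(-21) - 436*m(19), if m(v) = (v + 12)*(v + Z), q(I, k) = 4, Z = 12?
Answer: -418916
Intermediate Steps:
m(v) = (12 + v)**2 (m(v) = (v + 12)*(v + 12) = (12 + v)*(12 + v) = (12 + v)**2)
P(l) = -4 - 4*l (P(l) = -1*4 + (l + l)*(-2) = -4 + (2*l)*(-2) = -4 - 4*l)
P(-21) - 436*m(19) = (-4 - 4*(-21)) - 436*(144 + 19**2 + 24*19) = (-4 + 84) - 436*(144 + 361 + 456) = 80 - 436*961 = 80 - 418996 = -418916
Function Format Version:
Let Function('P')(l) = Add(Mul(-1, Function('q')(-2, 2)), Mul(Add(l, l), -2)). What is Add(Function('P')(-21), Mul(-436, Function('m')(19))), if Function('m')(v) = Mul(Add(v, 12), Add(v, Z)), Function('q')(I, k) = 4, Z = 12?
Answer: -418916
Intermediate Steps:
Function('m')(v) = Pow(Add(12, v), 2) (Function('m')(v) = Mul(Add(v, 12), Add(v, 12)) = Mul(Add(12, v), Add(12, v)) = Pow(Add(12, v), 2))
Function('P')(l) = Add(-4, Mul(-4, l)) (Function('P')(l) = Add(Mul(-1, 4), Mul(Add(l, l), -2)) = Add(-4, Mul(Mul(2, l), -2)) = Add(-4, Mul(-4, l)))
Add(Function('P')(-21), Mul(-436, Function('m')(19))) = Add(Add(-4, Mul(-4, -21)), Mul(-436, Add(144, Pow(19, 2), Mul(24, 19)))) = Add(Add(-4, 84), Mul(-436, Add(144, 361, 456))) = Add(80, Mul(-436, 961)) = Add(80, -418996) = -418916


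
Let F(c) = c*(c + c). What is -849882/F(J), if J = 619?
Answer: -424941/383161 ≈ -1.1090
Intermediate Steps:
F(c) = 2*c**2 (F(c) = c*(2*c) = 2*c**2)
-849882/F(J) = -849882/(2*619**2) = -849882/(2*383161) = -849882/766322 = -849882*1/766322 = -424941/383161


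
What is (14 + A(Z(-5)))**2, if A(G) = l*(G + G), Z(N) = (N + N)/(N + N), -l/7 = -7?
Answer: 12544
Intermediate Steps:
l = 49 (l = -7*(-7) = 49)
Z(N) = 1 (Z(N) = (2*N)/((2*N)) = (2*N)*(1/(2*N)) = 1)
A(G) = 98*G (A(G) = 49*(G + G) = 49*(2*G) = 98*G)
(14 + A(Z(-5)))**2 = (14 + 98*1)**2 = (14 + 98)**2 = 112**2 = 12544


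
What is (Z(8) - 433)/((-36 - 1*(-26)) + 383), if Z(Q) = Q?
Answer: -425/373 ≈ -1.1394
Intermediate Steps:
(Z(8) - 433)/((-36 - 1*(-26)) + 383) = (8 - 433)/((-36 - 1*(-26)) + 383) = -425/((-36 + 26) + 383) = -425/(-10 + 383) = -425/373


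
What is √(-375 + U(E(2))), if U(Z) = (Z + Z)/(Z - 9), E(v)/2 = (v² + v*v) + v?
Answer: I*√44935/11 ≈ 19.271*I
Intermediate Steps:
E(v) = 2*v + 4*v² (E(v) = 2*((v² + v*v) + v) = 2*((v² + v²) + v) = 2*(2*v² + v) = 2*(v + 2*v²) = 2*v + 4*v²)
U(Z) = 2*Z/(-9 + Z) (U(Z) = (2*Z)/(-9 + Z) = 2*Z/(-9 + Z))
√(-375 + U(E(2))) = √(-375 + 2*(2*2*(1 + 2*2))/(-9 + 2*2*(1 + 2*2))) = √(-375 + 2*(2*2*(1 + 4))/(-9 + 2*2*(1 + 4))) = √(-375 + 2*(2*2*5)/(-9 + 2*2*5)) = √(-375 + 2*20/(-9 + 20)) = √(-375 + 2*20/11) = √(-375 + 2*20*(1/11)) = √(-375 + 40/11) = √(-4085/11) = I*√44935/11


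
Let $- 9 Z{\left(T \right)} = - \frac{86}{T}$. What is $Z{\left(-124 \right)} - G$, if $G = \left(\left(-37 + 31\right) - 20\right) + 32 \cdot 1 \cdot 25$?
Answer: $- \frac{431935}{558} \approx -774.08$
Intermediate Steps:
$Z{\left(T \right)} = \frac{86}{9 T}$ ($Z{\left(T \right)} = - \frac{\left(-86\right) \frac{1}{T}}{9} = \frac{86}{9 T}$)
$G = 774$ ($G = \left(-6 - 20\right) + 32 \cdot 25 = -26 + 800 = 774$)
$Z{\left(-124 \right)} - G = \frac{86}{9 \left(-124\right)} - 774 = \frac{86}{9} \left(- \frac{1}{124}\right) - 774 = - \frac{43}{558} - 774 = - \frac{431935}{558}$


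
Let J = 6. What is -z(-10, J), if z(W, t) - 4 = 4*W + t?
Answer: 30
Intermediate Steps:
z(W, t) = 4 + t + 4*W (z(W, t) = 4 + (4*W + t) = 4 + (t + 4*W) = 4 + t + 4*W)
-z(-10, J) = -(4 + 6 + 4*(-10)) = -(4 + 6 - 40) = -1*(-30) = 30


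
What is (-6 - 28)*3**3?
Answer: -918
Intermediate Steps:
(-6 - 28)*3**3 = -34*27 = -918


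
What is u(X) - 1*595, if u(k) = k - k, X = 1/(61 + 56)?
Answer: -595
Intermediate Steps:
X = 1/117 ≈ 0.0085470
u(k) = 0
u(X) - 1*595 = 0 - 1*595 = 0 - 595 = -595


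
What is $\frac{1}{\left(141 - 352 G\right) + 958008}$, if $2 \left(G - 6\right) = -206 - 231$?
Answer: $\frac{1}{1032949} \approx 9.681 \cdot 10^{-7}$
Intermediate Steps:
$G = - \frac{425}{2}$ ($G = 6 + \frac{-206 - 231}{2} = 6 + \frac{1}{2} \left(-437\right) = 6 - \frac{437}{2} = - \frac{425}{2} \approx -212.5$)
$\frac{1}{\left(141 - 352 G\right) + 958008} = \frac{1}{\left(141 - -74800\right) + 958008} = \frac{1}{\left(141 + 74800\right) + 958008} = \frac{1}{74941 + 958008} = \frac{1}{1032949}$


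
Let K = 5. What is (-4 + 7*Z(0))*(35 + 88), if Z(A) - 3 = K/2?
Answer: 8487/2 ≈ 4243.5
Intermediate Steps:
Z(A) = 11/2 (Z(A) = 3 + 5/2 = 11/2)
(-4 + 7*Z(0))*(35 + 88) = (-4 + 7*(11/2))*(35 + 88) = (-4 + 77/2)*123 = (69/2)*123 = 8487/2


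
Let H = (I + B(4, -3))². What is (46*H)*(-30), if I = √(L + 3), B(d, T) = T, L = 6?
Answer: 0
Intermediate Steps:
I = 3 (I = √(6 + 3) = √9 = 3)
H = 0 (H = (3 - 3)² = 0² = 0)
(46*H)*(-30) = (46*0)*(-30) = 0*(-30) = 0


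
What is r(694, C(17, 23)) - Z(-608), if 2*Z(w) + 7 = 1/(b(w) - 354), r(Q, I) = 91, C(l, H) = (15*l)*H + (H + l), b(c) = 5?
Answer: 32981/349 ≈ 94.501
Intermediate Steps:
C(l, H) = H + l + 15*H*l (C(l, H) = 15*H*l + (H + l) = H + l + 15*H*l)
Z(w) = -1222/349 (Z(w) = -7/2 + 1/(2*(5 - 354)) = -7/2 + (½)/(-349) = -7/2 + (½)*(-1/349) = -7/2 - 1/698 = -1222/349)
r(694, C(17, 23)) - Z(-608) = 91 - 1*(-1222/349) = 91 + 1222/349 = 32981/349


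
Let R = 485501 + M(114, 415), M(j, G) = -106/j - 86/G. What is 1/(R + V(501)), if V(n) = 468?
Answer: 23655/11495569798 ≈ 2.0577e-6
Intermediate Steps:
R = 11484499258/23655 (R = 485501 + (-106/114 - 86/415) = 485501 + (-106*1/114 - 86*1/415) = 485501 + (-53/57 - 86/415) = 485501 - 26897/23655 = 11484499258/23655 ≈ 4.8550e+5)
1/(R + V(501)) = 1/(11484499258/23655 + 468) = 1/(11495569798/23655) = 23655/11495569798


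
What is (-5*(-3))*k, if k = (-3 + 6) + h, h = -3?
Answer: 0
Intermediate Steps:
k = 0 (k = (-3 + 6) - 3 = 3 - 3 = 0)
(-5*(-3))*k = -5*(-3)*0 = 15*0 = 0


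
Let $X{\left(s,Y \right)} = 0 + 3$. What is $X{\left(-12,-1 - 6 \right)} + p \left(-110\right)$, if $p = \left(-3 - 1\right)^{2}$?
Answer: $-1757$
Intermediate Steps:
$X{\left(s,Y \right)} = 3$
$p = 16$ ($p = \left(-4\right)^{2} = 16$)
$X{\left(-12,-1 - 6 \right)} + p \left(-110\right) = 3 + 16 \left(-110\right) = 3 - 1760 = -1757$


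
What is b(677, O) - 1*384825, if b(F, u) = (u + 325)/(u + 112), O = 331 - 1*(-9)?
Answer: -173940235/452 ≈ -3.8482e+5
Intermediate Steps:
O = 340 (O = 331 + 9 = 340)
b(F, u) = (325 + u)/(112 + u)
b(677, O) - 1*384825 = (325 + 340)/(112 + 340) - 1*384825 = 665/452 - 384825 = -173940235/452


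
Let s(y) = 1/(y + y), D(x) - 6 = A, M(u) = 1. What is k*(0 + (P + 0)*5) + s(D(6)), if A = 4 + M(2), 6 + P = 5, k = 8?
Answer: -879/22 ≈ -39.955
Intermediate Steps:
P = -1 (P = -6 + 5 = -1)
A = 5 (A = 4 + 1 = 5)
D(x) = 11 (D(x) = 6 + 5 = 11)
s(y) = 1/(2*y)
k*(0 + (P + 0)*5) + s(D(6)) = 8*(0 + (-1 + 0)*5) + (1/2)/11 = 8*(0 - 1*5) + (1/2)*(1/11) = 8*(0 - 5) + 1/22 = 8*(-5) + 1/22 = -40 + 1/22 = -879/22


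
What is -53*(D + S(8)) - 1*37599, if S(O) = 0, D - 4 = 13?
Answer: -38500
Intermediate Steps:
D = 17 (D = 4 + 13 = 17)
-53*(D + S(8)) - 1*37599 = -53*(17 + 0) - 1*37599 = -53*17 - 37599 = -901 - 37599 = -38500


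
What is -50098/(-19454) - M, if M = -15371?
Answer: 149538766/9727 ≈ 15374.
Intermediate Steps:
-50098/(-19454) - M = -50098/(-19454) - 1*(-15371) = -50098*(-1/19454) + 15371 = 25049/9727 + 15371 = 149538766/9727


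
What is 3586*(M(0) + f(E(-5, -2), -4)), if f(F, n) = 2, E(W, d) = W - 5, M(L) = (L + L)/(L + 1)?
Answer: 7172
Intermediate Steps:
M(L) = 2*L/(1 + L) (M(L) = (2*L)/(1 + L) = 2*L/(1 + L))
E(W, d) = -5 + W
3586*(M(0) + f(E(-5, -2), -4)) = 3586*(2*0/(1 + 0) + 2) = 3586*(2*0/1 + 2) = 3586*(2*0*1 + 2) = 3586*(0 + 2) = 3586*2 = 7172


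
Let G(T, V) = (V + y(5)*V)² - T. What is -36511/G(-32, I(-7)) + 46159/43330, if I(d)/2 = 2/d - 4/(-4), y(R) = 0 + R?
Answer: -38640255079/111964720 ≈ -345.11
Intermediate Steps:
y(R) = R
I(d) = 2 + 4/d (I(d) = 2*(2/d - 4/(-4)) = 2*(2/d - 4*(-¼)) = 2*(2/d + 1) = 2*(1 + 2/d) = 2 + 4/d)
G(T, V) = -T + 36*V² (G(T, V) = (V + 5*V)² - T = (6*V)² - T = 36*V² - T = -T + 36*V²)
-36511/G(-32, I(-7)) + 46159/43330 = -36511/(-1*(-32) + 36*(2 + 4/(-7))²) + 46159/43330 = -36511/(32 + 36*(2 + 4*(-⅐))²) + 46159*(1/43330) = -36511/(32 + 36*(2 - 4/7)²) + 46159/43330 = -36511/(32 + 36*(10/7)²) + 46159/43330 = -36511/(32 + 36*(100/49)) + 46159/43330 = -36511/(32 + 3600/49) + 46159/43330 = -36511/5168/49 + 46159/43330 = -36511*49/5168 + 46159/43330 = -1789039/5168 + 46159/43330 = -38640255079/111964720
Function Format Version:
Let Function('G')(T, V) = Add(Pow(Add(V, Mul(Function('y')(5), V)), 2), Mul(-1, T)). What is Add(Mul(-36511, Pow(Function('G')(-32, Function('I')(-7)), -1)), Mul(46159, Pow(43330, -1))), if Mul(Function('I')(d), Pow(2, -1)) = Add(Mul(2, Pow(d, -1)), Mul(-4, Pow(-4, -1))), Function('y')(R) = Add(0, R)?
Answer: Rational(-38640255079, 111964720) ≈ -345.11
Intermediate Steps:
Function('y')(R) = R
Function('I')(d) = Add(2, Mul(4, Pow(d, -1))) (Function('I')(d) = Mul(2, Add(Mul(2, Pow(d, -1)), Mul(-4, Pow(-4, -1)))) = Mul(2, Add(Mul(2, Pow(d, -1)), Mul(-4, Rational(-1, 4)))) = Mul(2, Add(Mul(2, Pow(d, -1)), 1)) = Mul(2, Add(1, Mul(2, Pow(d, -1)))) = Add(2, Mul(4, Pow(d, -1))))
Function('G')(T, V) = Add(Mul(-1, T), Mul(36, Pow(V, 2))) (Function('G')(T, V) = Add(Pow(Add(V, Mul(5, V)), 2), Mul(-1, T)) = Add(Pow(Mul(6, V), 2), Mul(-1, T)) = Add(Mul(36, Pow(V, 2)), Mul(-1, T)) = Add(Mul(-1, T), Mul(36, Pow(V, 2))))
Add(Mul(-36511, Pow(Function('G')(-32, Function('I')(-7)), -1)), Mul(46159, Pow(43330, -1))) = Add(Mul(-36511, Pow(Add(Mul(-1, -32), Mul(36, Pow(Add(2, Mul(4, Pow(-7, -1))), 2))), -1)), Mul(46159, Pow(43330, -1))) = Add(Mul(-36511, Pow(Add(32, Mul(36, Pow(Add(2, Mul(4, Rational(-1, 7))), 2))), -1)), Mul(46159, Rational(1, 43330))) = Add(Mul(-36511, Pow(Add(32, Mul(36, Pow(Add(2, Rational(-4, 7)), 2))), -1)), Rational(46159, 43330)) = Add(Mul(-36511, Pow(Add(32, Mul(36, Pow(Rational(10, 7), 2))), -1)), Rational(46159, 43330)) = Add(Mul(-36511, Pow(Add(32, Mul(36, Rational(100, 49))), -1)), Rational(46159, 43330)) = Add(Mul(-36511, Pow(Add(32, Rational(3600, 49)), -1)), Rational(46159, 43330)) = Add(Mul(-36511, Pow(Rational(5168, 49), -1)), Rational(46159, 43330)) = Add(Mul(-36511, Rational(49, 5168)), Rational(46159, 43330)) = Add(Rational(-1789039, 5168), Rational(46159, 43330)) = Rational(-38640255079, 111964720)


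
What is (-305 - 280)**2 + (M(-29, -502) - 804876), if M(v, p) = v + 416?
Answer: -462264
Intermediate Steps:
M(v, p) = 416 + v
(-305 - 280)**2 + (M(-29, -502) - 804876) = (-305 - 280)**2 + ((416 - 29) - 804876) = (-585)**2 + (387 - 804876) = 342225 - 804489 = -462264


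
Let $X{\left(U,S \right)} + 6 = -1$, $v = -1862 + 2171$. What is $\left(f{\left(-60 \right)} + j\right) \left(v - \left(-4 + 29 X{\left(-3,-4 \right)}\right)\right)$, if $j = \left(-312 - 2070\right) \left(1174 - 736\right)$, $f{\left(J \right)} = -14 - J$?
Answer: $-538327320$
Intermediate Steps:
$v = 309$
$X{\left(U,S \right)} = -7$ ($X{\left(U,S \right)} = -6 - 1 = -7$)
$j = -1043316$ ($j = \left(-2382\right) 438 = -1043316$)
$\left(f{\left(-60 \right)} + j\right) \left(v - \left(-4 + 29 X{\left(-3,-4 \right)}\right)\right) = \left(\left(-14 - -60\right) - 1043316\right) \left(309 + \left(\left(-29\right) \left(-7\right) + 4\right)\right) = \left(\left(-14 + 60\right) - 1043316\right) \left(309 + \left(203 + 4\right)\right) = \left(46 - 1043316\right) \left(309 + 207\right) = \left(-1043270\right) 516 = -538327320$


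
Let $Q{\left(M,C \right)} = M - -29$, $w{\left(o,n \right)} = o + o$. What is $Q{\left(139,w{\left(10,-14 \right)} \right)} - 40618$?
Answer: $-40450$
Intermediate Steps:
$w{\left(o,n \right)} = 2 o$
$Q{\left(M,C \right)} = 29 + M$ ($Q{\left(M,C \right)} = M + 29 = 29 + M$)
$Q{\left(139,w{\left(10,-14 \right)} \right)} - 40618 = \left(29 + 139\right) - 40618 = 168 - 40618 = -40450$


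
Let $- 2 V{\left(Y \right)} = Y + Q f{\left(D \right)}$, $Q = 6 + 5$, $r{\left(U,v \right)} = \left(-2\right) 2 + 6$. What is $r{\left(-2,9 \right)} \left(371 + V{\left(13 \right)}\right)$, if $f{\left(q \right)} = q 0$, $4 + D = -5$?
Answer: $729$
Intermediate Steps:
$D = -9$ ($D = -4 - 5 = -9$)
$r{\left(U,v \right)} = 2$ ($r{\left(U,v \right)} = -4 + 6 = 2$)
$f{\left(q \right)} = 0$
$Q = 11$
$V{\left(Y \right)} = - \frac{Y}{2}$ ($V{\left(Y \right)} = - \frac{Y + 11 \cdot 0}{2} = - \frac{Y + 0}{2} = - \frac{Y}{2}$)
$r{\left(-2,9 \right)} \left(371 + V{\left(13 \right)}\right) = 2 \left(371 - \frac{13}{2}\right) = 2 \cdot \frac{729}{2} = 729$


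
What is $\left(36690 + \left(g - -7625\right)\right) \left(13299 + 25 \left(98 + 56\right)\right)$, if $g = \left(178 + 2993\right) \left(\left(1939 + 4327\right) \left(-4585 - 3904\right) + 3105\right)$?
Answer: $-2892387662809216$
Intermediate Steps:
$g = -168662220699$ ($g = 3171 \left(6266 \left(-8489\right) + 3105\right) = 3171 \left(-53192074 + 3105\right) = 3171 \left(-53188969\right) = -168662220699$)
$\left(36690 + \left(g - -7625\right)\right) \left(13299 + 25 \left(98 + 56\right)\right) = \left(36690 - 168662213074\right) \left(13299 + 25 \left(98 + 56\right)\right) = \left(36690 + \left(-168662220699 + 7625\right)\right) \left(13299 + 25 \cdot 154\right) = \left(36690 - 168662213074\right) \left(13299 + 3850\right) = \left(-168662176384\right) 17149 = -2892387662809216$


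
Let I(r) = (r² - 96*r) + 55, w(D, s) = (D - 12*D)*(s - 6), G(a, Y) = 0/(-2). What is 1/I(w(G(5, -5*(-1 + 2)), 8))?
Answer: 1/55 ≈ 0.018182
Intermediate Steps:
G(a, Y) = 0 (G(a, Y) = 0*(-½) = 0)
w(D, s) = -11*D*(-6 + s) (w(D, s) = (-11*D)*(-6 + s) = -11*D*(-6 + s))
I(r) = 55 + r² - 96*r
1/I(w(G(5, -5*(-1 + 2)), 8)) = 1/(55 + (11*0*(6 - 1*8))² - 1056*0*(6 - 1*8)) = 1/(55 + (11*0*(6 - 8))² - 1056*0*(6 - 8)) = 1/(55 + (11*0*(-2))² - 1056*0*(-2)) = 1/(55 + 0² - 96*0) = 1/(55 + 0 + 0) = 1/55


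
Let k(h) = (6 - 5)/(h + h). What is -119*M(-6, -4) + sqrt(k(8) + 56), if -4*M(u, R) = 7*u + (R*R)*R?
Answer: -6307/2 + sqrt(897)/4 ≈ -3146.0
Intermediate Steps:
M(u, R) = -7*u/4 - R**3/4 (M(u, R) = -(7*u + (R*R)*R)/4 = -(7*u + R**2*R)/4 = -(7*u + R**3)/4 = -(R**3 + 7*u)/4 = -7*u/4 - R**3/4)
k(h) = 1/(2*h)
-119*M(-6, -4) + sqrt(k(8) + 56) = -119*(-7/4*(-6) - 1/4*(-4)**3) + sqrt((1/2)/8 + 56) = -119*(21/2 - 1/4*(-64)) + sqrt((1/2)*(1/8) + 56) = -119*(21/2 + 16) + sqrt(1/16 + 56) = -119*53/2 + sqrt(897/16) = -6307/2 + sqrt(897)/4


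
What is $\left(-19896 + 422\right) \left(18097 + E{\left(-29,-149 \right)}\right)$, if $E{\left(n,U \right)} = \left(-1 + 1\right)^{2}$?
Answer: $-352420978$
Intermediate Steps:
$E{\left(n,U \right)} = 0$ ($E{\left(n,U \right)} = 0^{2} = 0$)
$\left(-19896 + 422\right) \left(18097 + E{\left(-29,-149 \right)}\right) = \left(-19896 + 422\right) \left(18097 + 0\right) = \left(-19474\right) 18097 = -352420978$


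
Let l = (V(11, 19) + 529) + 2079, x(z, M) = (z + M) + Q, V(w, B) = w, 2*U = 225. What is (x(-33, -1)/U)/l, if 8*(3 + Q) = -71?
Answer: -367/2357100 ≈ -0.00015570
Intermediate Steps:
U = 225/2 (U = (½)*225 = 225/2 ≈ 112.50)
Q = -95/8 (Q = -3 + (⅛)*(-71) = -3 - 71/8 = -95/8 ≈ -11.875)
x(z, M) = -95/8 + M + z (x(z, M) = (z + M) - 95/8 = (M + z) - 95/8 = -95/8 + M + z)
l = 2619 (l = (11 + 529) + 2079 = 540 + 2079 = 2619)
(x(-33, -1)/U)/l = ((-95/8 - 1 - 33)/(225/2))/2619 = -367/8*2/225*(1/2619) = -367/900*1/2619 = -367/2357100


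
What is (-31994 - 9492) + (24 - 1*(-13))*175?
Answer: -35011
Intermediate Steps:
(-31994 - 9492) + (24 - 1*(-13))*175 = -41486 + (24 + 13)*175 = -41486 + 37*175 = -41486 + 6475 = -35011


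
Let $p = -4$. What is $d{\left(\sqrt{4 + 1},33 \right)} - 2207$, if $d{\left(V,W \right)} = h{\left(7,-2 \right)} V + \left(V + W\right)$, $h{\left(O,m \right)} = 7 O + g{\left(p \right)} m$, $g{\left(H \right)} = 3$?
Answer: $-2174 + 44 \sqrt{5} \approx -2075.6$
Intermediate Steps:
$h{\left(O,m \right)} = 3 m + 7 O$ ($h{\left(O,m \right)} = 7 O + 3 m = 3 m + 7 O$)
$d{\left(V,W \right)} = W + 44 V$ ($d{\left(V,W \right)} = \left(3 \left(-2\right) + 7 \cdot 7\right) V + \left(V + W\right) = \left(-6 + 49\right) V + \left(V + W\right) = 43 V + \left(V + W\right) = W + 44 V$)
$d{\left(\sqrt{4 + 1},33 \right)} - 2207 = \left(33 + 44 \sqrt{4 + 1}\right) - 2207 = \left(33 + 44 \sqrt{5}\right) - 2207 = -2174 + 44 \sqrt{5}$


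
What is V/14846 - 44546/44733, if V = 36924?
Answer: 2930152/1964811 ≈ 1.4913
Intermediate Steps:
V/14846 - 44546/44733 = 36924/14846 - 44546/44733 = 36924*(1/14846) - 44546*1/44733 = 18462/7423 - 44546/44733 = 2930152/1964811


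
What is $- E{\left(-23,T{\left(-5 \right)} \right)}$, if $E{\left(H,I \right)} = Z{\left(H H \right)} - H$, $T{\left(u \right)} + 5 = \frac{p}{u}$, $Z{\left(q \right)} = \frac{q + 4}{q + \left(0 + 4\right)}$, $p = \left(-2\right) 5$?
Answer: $-24$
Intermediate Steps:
$p = -10$
$Z{\left(q \right)} = 1$ ($Z{\left(q \right)} = \frac{4 + q}{q + 4} = \frac{4 + q}{4 + q} = 1$)
$T{\left(u \right)} = -5 - \frac{10}{u}$
$E{\left(H,I \right)} = 1 - H$
$- E{\left(-23,T{\left(-5 \right)} \right)} = - (1 - -23) = - (1 + 23) = \left(-1\right) 24 = -24$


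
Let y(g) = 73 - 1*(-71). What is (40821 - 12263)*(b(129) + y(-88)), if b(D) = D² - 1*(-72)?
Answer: 481402206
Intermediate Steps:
b(D) = 72 + D² (b(D) = D² + 72 = 72 + D²)
y(g) = 144 (y(g) = 73 + 71 = 144)
(40821 - 12263)*(b(129) + y(-88)) = (40821 - 12263)*((72 + 129²) + 144) = 28558*((72 + 16641) + 144) = 28558*(16713 + 144) = 28558*16857 = 481402206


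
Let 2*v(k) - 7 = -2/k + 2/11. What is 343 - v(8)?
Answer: 29879/88 ≈ 339.53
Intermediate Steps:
v(k) = 79/22 - 1/k (v(k) = 7/2 + (-2/k + 2/11)/2 = 7/2 + (2/11 - 2/k)/2 = 7/2 + (1/11 - 1/k) = 79/22 - 1/k)
343 - v(8) = 343 - (79/22 - 1/8) = 343 - 1*305/88 = 343 - 305/88 = 29879/88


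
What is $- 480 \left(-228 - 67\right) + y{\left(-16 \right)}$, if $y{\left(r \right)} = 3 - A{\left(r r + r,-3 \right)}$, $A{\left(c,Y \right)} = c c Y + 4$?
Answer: $314399$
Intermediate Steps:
$A{\left(c,Y \right)} = 4 + Y c^{2}$ ($A{\left(c,Y \right)} = c^{2} Y + 4 = Y c^{2} + 4 = 4 + Y c^{2}$)
$y{\left(r \right)} = -1 + 3 \left(r + r^{2}\right)^{2}$ ($y{\left(r \right)} = 3 - \left(4 - 3 \left(r r + r\right)^{2}\right) = 3 - \left(4 - 3 \left(r^{2} + r\right)^{2}\right) = 3 - \left(4 - 3 \left(r + r^{2}\right)^{2}\right) = 3 + \left(-4 + 3 \left(r + r^{2}\right)^{2}\right) = -1 + 3 \left(r + r^{2}\right)^{2}$)
$- 480 \left(-228 - 67\right) + y{\left(-16 \right)} = - 480 \left(-228 - 67\right) - \left(1 - 3 \left(-16\right)^{2} \left(1 - 16\right)^{2}\right) = - 480 \left(-228 - 67\right) - \left(1 - 768 \left(-15\right)^{2}\right) = - 480 \left(-228 - 67\right) - \left(1 - 172800\right) = \left(-480\right) \left(-295\right) + \left(-1 + 172800\right) = 141600 + 172799 = 314399$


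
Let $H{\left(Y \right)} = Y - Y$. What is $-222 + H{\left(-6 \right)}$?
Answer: $-222$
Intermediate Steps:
$H{\left(Y \right)} = 0$
$-222 + H{\left(-6 \right)} = -222 + 0 = -222$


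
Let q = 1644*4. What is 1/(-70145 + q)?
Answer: -1/63569 ≈ -1.5731e-5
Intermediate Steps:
q = 6576
1/(-70145 + q) = 1/(-70145 + 6576) = 1/(-63569) = -1/63569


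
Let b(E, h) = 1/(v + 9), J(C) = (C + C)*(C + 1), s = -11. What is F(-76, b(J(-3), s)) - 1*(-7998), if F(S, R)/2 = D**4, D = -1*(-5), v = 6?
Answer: 9248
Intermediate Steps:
J(C) = 2*C*(1 + C) (J(C) = (2*C)*(1 + C) = 2*C*(1 + C))
b(E, h) = 1/15 (b(E, h) = 1/(6 + 9) = 1/15)
D = 5
F(S, R) = 1250 (F(S, R) = 2*5**4 = 2*625 = 1250)
F(-76, b(J(-3), s)) - 1*(-7998) = 1250 - 1*(-7998) = 1250 + 7998 = 9248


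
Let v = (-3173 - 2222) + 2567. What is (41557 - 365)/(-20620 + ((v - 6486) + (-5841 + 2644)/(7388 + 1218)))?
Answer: -354498352/257615201 ≈ -1.3761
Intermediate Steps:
v = -2828 (v = -5395 + 2567 = -2828)
(41557 - 365)/(-20620 + ((v - 6486) + (-5841 + 2644)/(7388 + 1218))) = (41557 - 365)/(-20620 + ((-2828 - 6486) + (-5841 + 2644)/(7388 + 1218))) = 41192/(-20620 + (-9314 - 3197/8606)) = 41192/(-20620 - 80159481/8606) = 41192/(-257615201/8606) = 41192*(-8606/257615201) = -354498352/257615201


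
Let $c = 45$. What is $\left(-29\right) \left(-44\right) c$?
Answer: $57420$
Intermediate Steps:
$\left(-29\right) \left(-44\right) c = \left(-29\right) \left(-44\right) 45 = 1276 \cdot 45 = 57420$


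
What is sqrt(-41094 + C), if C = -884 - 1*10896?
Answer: I*sqrt(52874) ≈ 229.94*I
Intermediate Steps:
C = -11780 (C = -884 - 10896 = -11780)
sqrt(-41094 + C) = sqrt(-41094 - 11780) = sqrt(-52874) = I*sqrt(52874)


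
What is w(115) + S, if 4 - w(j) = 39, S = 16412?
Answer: 16377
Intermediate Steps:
w(j) = -35 (w(j) = 4 - 1*39 = 4 - 39 = -35)
w(115) + S = -35 + 16412 = 16377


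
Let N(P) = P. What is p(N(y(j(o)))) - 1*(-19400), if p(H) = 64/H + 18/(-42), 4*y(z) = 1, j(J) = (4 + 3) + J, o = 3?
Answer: 137589/7 ≈ 19656.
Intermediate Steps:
j(J) = 7 + J
y(z) = 1/4 (y(z) = (1/4)*1 = 1/4)
p(H) = -3/7 + 64/H (p(H) = 64/H + 18*(-1/42) = 64/H - 3/7 = -3/7 + 64/H)
p(N(y(j(o)))) - 1*(-19400) = (-3/7 + 64/(1/4)) - 1*(-19400) = (-3/7 + 64*4) + 19400 = (-3/7 + 256) + 19400 = 1789/7 + 19400 = 137589/7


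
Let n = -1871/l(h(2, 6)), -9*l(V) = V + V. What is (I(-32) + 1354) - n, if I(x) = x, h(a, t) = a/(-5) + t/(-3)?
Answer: 38641/8 ≈ 4830.1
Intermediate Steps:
h(a, t) = -t/3 - a/5 (h(a, t) = a*(-⅕) + t*(-⅓) = -a/5 - t/3 = -t/3 - a/5)
l(V) = -2*V/9 (l(V) = -(V + V)/9 = -2*V/9)
n = -28065/8 (n = -1871*(-9/(2*(-⅓*6 - ⅕*2))) = -1871*(-9/(2*(-2 - ⅖))) = -1871/((-2/9*(-12/5))) = -1871/8/15 = -1871*15/8 = -28065/8 ≈ -3508.1)
(I(-32) + 1354) - n = (-32 + 1354) - 1*(-28065/8) = 1322 + 28065/8 = 38641/8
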